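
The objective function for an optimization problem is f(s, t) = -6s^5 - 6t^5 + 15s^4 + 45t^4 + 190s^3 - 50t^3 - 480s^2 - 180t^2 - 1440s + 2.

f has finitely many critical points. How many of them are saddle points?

8

f separates as a function of s plus a function of t, so ∇f=0 decouples.
∂f/∂s = -30(s - 4)(s - 3)(s + 1)(s + 4) = 0 at s ∈ {-4, -1, 3, 4}; ∂f/∂t = -30t(t - 4)(t - 3)(t + 1) = 0 at t ∈ {-1, 0, 3, 4}.
The Hessian is diagonal: diag(f_ss, f_tt). Second derivatives: f_ss(-4)=5040, f_ss(-1)=-1800, f_ss(3)=840, f_ss(4)=-1200; f_tt(-1)=600, f_tt(0)=-360, f_tt(3)=360, f_tt(4)=-600.
Saddle points occur where the two diagonal entries have opposite signs: (-4, 0), (-4, 4), (-1, -1), (-1, 3), (3, 0), (3, 4), (4, -1), (4, 3). Count: 8.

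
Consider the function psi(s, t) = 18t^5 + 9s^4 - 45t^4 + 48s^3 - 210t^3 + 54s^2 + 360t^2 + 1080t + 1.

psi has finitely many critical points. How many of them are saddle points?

psi separates as a function of s plus a function of t, so ∇psi=0 decouples.
∂psi/∂s = 36s(s + 1)(s + 3) = 0 at s ∈ {-3, -1, 0}; ∂psi/∂t = 90(t - 3)(t - 2)(t + 1)(t + 2) = 0 at t ∈ {-2, -1, 2, 3}.
The Hessian is diagonal: diag(psi_ss, psi_tt). Second derivatives: psi_ss(-3)=216, psi_ss(-1)=-72, psi_ss(0)=108; psi_tt(-2)=-1800, psi_tt(-1)=1080, psi_tt(2)=-1080, psi_tt(3)=1800.
Saddle points occur where the two diagonal entries have opposite signs: (-3, -2), (-3, 2), (-1, -1), (-1, 3), (0, -2), (0, 2). Count: 6.

6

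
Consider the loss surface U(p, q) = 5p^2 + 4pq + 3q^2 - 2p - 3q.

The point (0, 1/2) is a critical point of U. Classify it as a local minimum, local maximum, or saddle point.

The Hessian of U is constant: H = [[10, 4], [4, 6]].
det(H) = 10·6 − 4² = 44.
det(H) > 0 and tr(H) = 16 > 0, so H is positive definite and the point is a local minimum.

local minimum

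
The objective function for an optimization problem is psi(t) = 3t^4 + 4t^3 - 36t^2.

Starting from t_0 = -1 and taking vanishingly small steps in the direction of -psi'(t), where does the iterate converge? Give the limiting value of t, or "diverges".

-3

psi'(t) = 12t(t - 2)(t + 3), so psi'(-1) = 72.
Gradient descent moves in the -psi' direction, i.e. t is decreasing.
The nearest critical point in that direction is t = -3, where psi'' = 180 > 0 (a local minimum). The iterate converges there.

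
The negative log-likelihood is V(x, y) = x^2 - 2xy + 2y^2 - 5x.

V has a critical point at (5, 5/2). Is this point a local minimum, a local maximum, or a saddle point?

The Hessian of V is constant: H = [[2, -2], [-2, 4]].
det(H) = 2·4 − (-2)² = 4.
det(H) > 0 and tr(H) = 6 > 0, so H is positive definite and the point is a local minimum.

local minimum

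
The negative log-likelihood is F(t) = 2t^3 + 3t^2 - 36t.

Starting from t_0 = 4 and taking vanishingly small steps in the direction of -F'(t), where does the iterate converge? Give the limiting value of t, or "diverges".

F'(t) = 6(t - 2)(t + 3), so F'(4) = 84.
Gradient descent moves in the -F' direction, i.e. t is decreasing.
The nearest critical point in that direction is t = 2, where F'' = 30 > 0 (a local minimum). The iterate converges there.

2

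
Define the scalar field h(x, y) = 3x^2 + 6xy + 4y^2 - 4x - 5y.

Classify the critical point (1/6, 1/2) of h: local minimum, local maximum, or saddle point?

The Hessian of h is constant: H = [[6, 6], [6, 8]].
det(H) = 6·8 − 6² = 12.
det(H) > 0 and tr(H) = 14 > 0, so H is positive definite and the point is a local minimum.

local minimum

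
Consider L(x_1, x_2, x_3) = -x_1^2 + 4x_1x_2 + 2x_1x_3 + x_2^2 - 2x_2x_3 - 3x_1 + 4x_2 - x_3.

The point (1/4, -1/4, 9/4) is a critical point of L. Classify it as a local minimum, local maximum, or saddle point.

The Hessian is constant: H = [[-2, 4, 2], [4, 2, -2], [2, -2, 0]].
Leading principal minors: Δ₁ = -2, Δ₂ = -20, Δ₃ = -32.
The minors fit neither the all-positive nor the alternating-sign pattern, so H is indefinite: a saddle point.

saddle point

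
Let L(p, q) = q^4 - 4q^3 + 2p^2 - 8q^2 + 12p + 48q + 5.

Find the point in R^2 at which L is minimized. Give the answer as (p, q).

L(p,q) separates as A(p) + B(q) + 5, so its minimum is min A + min B + 5.
A'(p) = 4p + 12 vanishes at p ∈ {-3}; B'(q) = 4(q - 3)(q - 2)(q + 2) vanishes at q ∈ {-2, 2, 3}.
Local minima of A (where A''>0): A(-3)=-18. Local minima of B: B(-2)=-80, B(3)=45.
So the global minimum of L is A(-3) + B(-2) + 5 = -18 − 80 + 5 = -93, attained at (-3, -2).

(-3, -2)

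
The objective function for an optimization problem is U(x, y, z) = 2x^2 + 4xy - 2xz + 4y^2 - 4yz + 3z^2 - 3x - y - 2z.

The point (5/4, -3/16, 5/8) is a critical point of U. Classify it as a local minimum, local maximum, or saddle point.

local minimum

The Hessian is constant: H = [[4, 4, -2], [4, 8, -4], [-2, -4, 6]].
Leading principal minors: Δ₁ = 4, Δ₂ = 16, Δ₃ = 64.
All leading minors are positive, so H is positive definite: a local minimum.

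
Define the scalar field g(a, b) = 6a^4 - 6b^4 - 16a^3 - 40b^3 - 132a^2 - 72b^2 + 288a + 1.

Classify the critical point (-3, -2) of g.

local minimum

The mixed partial ∂²g/∂a∂b is 0, so the Hessian at any point is diag(g_aa, g_bb) = diag(24(3a^2 - 4a - 11), -24(3b^2 + 10b + 6)).
At (-3, -2): H = diag(672, 48).
Both eigenvalues are positive, so H is positive definite: a local minimum.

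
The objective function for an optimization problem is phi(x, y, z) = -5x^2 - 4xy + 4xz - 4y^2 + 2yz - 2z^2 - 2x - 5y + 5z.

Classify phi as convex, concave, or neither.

phi is quadratic, so its Hessian is the constant matrix H = [[-10, -4, 4], [-4, -8, 2], [4, 2, -4]].
Leading principal minors: -10, 64, -152.
Signs alternate −, +, − ⇒ H ≺ 0 ⇒ concave.

concave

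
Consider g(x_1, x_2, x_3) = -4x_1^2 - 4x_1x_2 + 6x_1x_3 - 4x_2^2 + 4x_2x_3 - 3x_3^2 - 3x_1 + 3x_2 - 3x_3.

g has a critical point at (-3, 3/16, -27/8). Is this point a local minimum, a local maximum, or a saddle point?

local maximum

The Hessian is constant: H = [[-8, -4, 6], [-4, -8, 4], [6, 4, -6]].
Leading principal minors: Δ₁ = -8, Δ₂ = 48, Δ₃ = -64.
The minors alternate sign starting negative (−, +, −), so H is negative definite: a local maximum.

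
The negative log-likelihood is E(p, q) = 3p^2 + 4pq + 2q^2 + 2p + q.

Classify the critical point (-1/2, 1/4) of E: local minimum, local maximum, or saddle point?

local minimum

The Hessian of E is constant: H = [[6, 4], [4, 4]].
det(H) = 6·4 − 4² = 8.
det(H) > 0 and tr(H) = 10 > 0, so H is positive definite and the point is a local minimum.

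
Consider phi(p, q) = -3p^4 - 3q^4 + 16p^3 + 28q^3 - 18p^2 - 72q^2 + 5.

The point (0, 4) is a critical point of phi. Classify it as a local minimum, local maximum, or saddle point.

The mixed partial ∂²phi/∂p∂q is 0, so the Hessian at any point is diag(phi_pp, phi_qq) = diag(12(-3p^2 + 8p - 3), 12(-3q^2 + 14q - 12)).
At (0, 4): H = diag(-36, -48).
Both eigenvalues are negative, so H is negative definite: a local maximum.

local maximum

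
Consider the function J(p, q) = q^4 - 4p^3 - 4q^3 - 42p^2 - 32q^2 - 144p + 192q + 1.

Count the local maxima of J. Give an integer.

1

J separates as a function of p plus a function of q, so ∇J=0 decouples.
∂J/∂p = -12(p + 3)(p + 4) = 0 at p ∈ {-4, -3}; ∂J/∂q = 4(q - 4)(q - 3)(q + 4) = 0 at q ∈ {-4, 3, 4}.
The Hessian is diagonal: diag(J_pp, J_qq). Second derivatives: J_pp(-4)=12, J_pp(-3)=-12; J_qq(-4)=224, J_qq(3)=-28, J_qq(4)=32.
Local maxima occur where both diagonal entries negative: (-3, 3). Count: 1.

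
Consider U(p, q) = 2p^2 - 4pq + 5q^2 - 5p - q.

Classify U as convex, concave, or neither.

U is quadratic, so its Hessian is the constant matrix H = [[4, -4], [-4, 10]].
det(H) = 24, tr(H) = 14.
det(H) > 0 and tr(H) > 0, so H is positive definite everywhere: convex.

convex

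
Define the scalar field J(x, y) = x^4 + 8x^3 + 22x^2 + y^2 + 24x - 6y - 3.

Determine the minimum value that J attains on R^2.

-21

J(x,y) separates as P(x) + Q(y) − 3, so its minimum is min P + min Q − 3.
P'(x) = 4(x + 1)(x + 2)(x + 3) vanishes at x ∈ {-3, -2, -1}; Q'(y) = 2y - 6 vanishes at y ∈ {3}.
Local minima of P (where P''>0): P(-3)=-9, P(-1)=-9. Local minima of Q: Q(3)=-9.
So the global minimum of J is P(-3) + Q(3) − 3 = -9 − 9 − 3 = -21, attained at (-3, 3).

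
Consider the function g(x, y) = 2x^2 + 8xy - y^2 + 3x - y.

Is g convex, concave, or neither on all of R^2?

g is quadratic, so its Hessian is the constant matrix H = [[4, 8], [8, -2]].
det(H) = -72, tr(H) = 2.
det(H) < 0, so H is indefinite: neither convex nor concave.

neither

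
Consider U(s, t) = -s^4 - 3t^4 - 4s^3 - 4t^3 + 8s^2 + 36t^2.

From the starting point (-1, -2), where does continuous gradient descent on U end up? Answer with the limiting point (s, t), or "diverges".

(0, 0)

U is separable, so gradient descent decouples: s follows -∂U/∂s, t follows -∂U/∂t.
∂U/∂s = -4s(s - 1)(s + 4); at s=-1 this is -24, so s increases.
∂U/∂t = -12t(t - 2)(t + 3); at t=-2 this is -96, so t increases.
s converges to its nearest critical value 0 (a local min of the s-part); t converges to 0. The iterate converges to (0, 0).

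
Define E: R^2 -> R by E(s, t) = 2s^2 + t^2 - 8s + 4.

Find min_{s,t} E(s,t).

-4

E(s,t) separates as P(s) + Q(t) + 4, so its minimum is min P + min Q + 4.
P'(s) = 4s - 8 vanishes at s ∈ {2}; Q'(t) = 2t vanishes at t ∈ {0}.
Local minima of P (where P''>0): P(2)=-8. Local minima of Q: Q(0)=0.
So the global minimum of E is P(2) + Q(0) + 4 = -8 + 0 + 4 = -4, attained at (2, 0).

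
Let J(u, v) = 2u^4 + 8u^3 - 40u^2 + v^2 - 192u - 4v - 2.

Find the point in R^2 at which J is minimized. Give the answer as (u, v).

(3, 2)

J(u,v) separates as P(u) + Q(v) − 2, so its minimum is min P + min Q − 2.
P'(u) = 8(u - 3)(u + 2)(u + 4) vanishes at u ∈ {-4, -2, 3}; Q'(v) = 2v - 4 vanishes at v ∈ {2}.
Local minima of P (where P''>0): P(-4)=128, P(3)=-558. Local minima of Q: Q(2)=-4.
So the global minimum of J is P(3) + Q(2) − 2 = -558 − 4 − 2 = -564, attained at (3, 2).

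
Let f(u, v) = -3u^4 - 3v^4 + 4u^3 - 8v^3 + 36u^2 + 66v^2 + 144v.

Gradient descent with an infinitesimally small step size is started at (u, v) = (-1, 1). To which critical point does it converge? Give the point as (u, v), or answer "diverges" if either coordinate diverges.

f is separable, so gradient descent decouples: u follows -∂f/∂u, v follows -∂f/∂v.
∂f/∂u = -12u(u - 3)(u + 2); at u=-1 this is -48, so u increases.
∂f/∂v = -12(v - 3)(v + 1)(v + 4); at v=1 this is 240, so v decreases.
u converges to its nearest critical value 0 (a local min of the u-part); v converges to -1. The iterate converges to (0, -1).

(0, -1)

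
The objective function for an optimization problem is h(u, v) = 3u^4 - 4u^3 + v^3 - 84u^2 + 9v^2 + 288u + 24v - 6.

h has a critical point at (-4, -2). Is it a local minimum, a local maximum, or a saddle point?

local minimum

The mixed partial ∂²h/∂u∂v is 0, so the Hessian at any point is diag(h_uu, h_vv) = diag(12(3u^2 - 2u - 14), 6(v + 3)).
At (-4, -2): H = diag(504, 6).
Both eigenvalues are positive, so H is positive definite: a local minimum.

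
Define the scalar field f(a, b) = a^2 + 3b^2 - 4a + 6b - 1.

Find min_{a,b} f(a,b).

f(a,b) separates as P(a) + Q(b) − 1, so its minimum is min P + min Q − 1.
P'(a) = 2a - 4 vanishes at a ∈ {2}; Q'(b) = 6b + 6 vanishes at b ∈ {-1}.
Local minima of P (where P''>0): P(2)=-4. Local minima of Q: Q(-1)=-3.
So the global minimum of f is P(2) + Q(-1) − 1 = -4 − 3 − 1 = -8, attained at (2, -1).

-8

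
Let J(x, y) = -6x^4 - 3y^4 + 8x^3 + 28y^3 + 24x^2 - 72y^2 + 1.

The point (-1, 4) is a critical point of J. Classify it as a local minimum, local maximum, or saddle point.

local maximum

The mixed partial ∂²J/∂x∂y is 0, so the Hessian at any point is diag(J_xx, J_yy) = diag(24(-3x^2 + 2x + 2), 12(-3y^2 + 14y - 12)).
At (-1, 4): H = diag(-72, -48).
Both eigenvalues are negative, so H is negative definite: a local maximum.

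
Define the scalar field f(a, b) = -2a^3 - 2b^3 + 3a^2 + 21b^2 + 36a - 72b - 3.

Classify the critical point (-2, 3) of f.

local minimum

The mixed partial ∂²f/∂a∂b is 0, so the Hessian at any point is diag(f_aa, f_bb) = diag(6(-2a + 1), 6(-2b + 7)).
At (-2, 3): H = diag(30, 6).
Both eigenvalues are positive, so H is positive definite: a local minimum.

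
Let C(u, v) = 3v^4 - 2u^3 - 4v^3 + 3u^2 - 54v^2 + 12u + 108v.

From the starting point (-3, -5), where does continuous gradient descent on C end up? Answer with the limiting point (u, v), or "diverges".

C is separable, so gradient descent decouples: u follows -∂C/∂u, v follows -∂C/∂v.
∂C/∂u = -6(u - 2)(u + 1); at u=-3 this is -60, so u increases.
∂C/∂v = 12(v - 3)(v - 1)(v + 3); at v=-5 this is -1152, so v increases.
u converges to its nearest critical value -1 (a local min of the u-part); v converges to -3. The iterate converges to (-1, -3).

(-1, -3)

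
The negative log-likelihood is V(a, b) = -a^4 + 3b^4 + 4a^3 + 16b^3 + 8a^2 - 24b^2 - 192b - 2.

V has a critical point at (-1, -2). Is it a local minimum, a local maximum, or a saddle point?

The mixed partial ∂²V/∂a∂b is 0, so the Hessian at any point is diag(V_aa, V_bb) = diag(4(-3a^2 + 6a + 4), 12(3b^2 + 8b - 4)).
At (-1, -2): H = diag(-20, -96).
Both eigenvalues are negative, so H is negative definite: a local maximum.

local maximum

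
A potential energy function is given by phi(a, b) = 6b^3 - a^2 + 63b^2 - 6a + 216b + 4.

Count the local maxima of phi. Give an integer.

phi separates as a function of a plus a function of b, so ∇phi=0 decouples.
∂phi/∂a = -2(a + 3) = 0 at a ∈ {-3}; ∂phi/∂b = 18(b + 3)(b + 4) = 0 at b ∈ {-4, -3}.
The Hessian is diagonal: diag(phi_aa, phi_bb). Second derivatives: phi_aa(-3)=-2; phi_bb(-4)=-18, phi_bb(-3)=18.
Local maxima occur where both diagonal entries negative: (-3, -4). Count: 1.

1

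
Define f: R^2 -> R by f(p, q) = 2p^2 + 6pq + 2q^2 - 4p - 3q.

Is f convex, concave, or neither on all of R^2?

neither

f is quadratic, so its Hessian is the constant matrix H = [[4, 6], [6, 4]].
det(H) = -20, tr(H) = 8.
det(H) < 0, so H is indefinite: neither convex nor concave.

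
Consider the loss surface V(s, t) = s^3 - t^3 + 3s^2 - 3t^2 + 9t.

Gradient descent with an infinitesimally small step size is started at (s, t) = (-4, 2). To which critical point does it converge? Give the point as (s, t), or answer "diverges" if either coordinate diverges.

V is separable, so gradient descent decouples: s follows -∂V/∂s, t follows -∂V/∂t.
∂V/∂s = 3s(s + 2); at s=-4 this is 24, so s decreases.
∂V/∂t = -3(t - 1)(t + 3); at t=2 this is -15, so t increases.
The s-coordinate has no critical point in that direction and runs off to infinity.

diverges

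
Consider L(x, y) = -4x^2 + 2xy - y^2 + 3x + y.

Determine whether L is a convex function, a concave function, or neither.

L is quadratic, so its Hessian is the constant matrix H = [[-8, 2], [2, -2]].
det(H) = 12, tr(H) = -10.
det(H) > 0 and tr(H) < 0, so H is negative definite everywhere: concave.

concave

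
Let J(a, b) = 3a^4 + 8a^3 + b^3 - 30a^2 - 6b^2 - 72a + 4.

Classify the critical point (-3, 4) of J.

The mixed partial ∂²J/∂a∂b is 0, so the Hessian at any point is diag(J_aa, J_bb) = diag(12(3a^2 + 4a - 5), 6(b - 2)).
At (-3, 4): H = diag(120, 12).
Both eigenvalues are positive, so H is positive definite: a local minimum.

local minimum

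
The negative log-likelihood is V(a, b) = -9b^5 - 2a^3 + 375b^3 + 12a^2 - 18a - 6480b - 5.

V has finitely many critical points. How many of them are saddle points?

4

V separates as a function of a plus a function of b, so ∇V=0 decouples.
∂V/∂a = -6(a - 3)(a - 1) = 0 at a ∈ {1, 3}; ∂V/∂b = -45(b - 4)(b - 3)(b + 3)(b + 4) = 0 at b ∈ {-4, -3, 3, 4}.
The Hessian is diagonal: diag(V_aa, V_bb). Second derivatives: V_aa(1)=12, V_aa(3)=-12; V_bb(-4)=2520, V_bb(-3)=-1890, V_bb(3)=1890, V_bb(4)=-2520.
Saddle points occur where the two diagonal entries have opposite signs: (1, -3), (1, 4), (3, -4), (3, 3). Count: 4.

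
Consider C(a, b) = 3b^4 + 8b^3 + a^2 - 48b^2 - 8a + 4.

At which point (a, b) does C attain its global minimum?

(4, -4)

C(a,b) separates as P(a) + Q(b) + 4, so its minimum is min P + min Q + 4.
P'(a) = 2a - 8 vanishes at a ∈ {4}; Q'(b) = 12b(b - 2)(b + 4) vanishes at b ∈ {-4, 0, 2}.
Local minima of P (where P''>0): P(4)=-16. Local minima of Q: Q(-4)=-512, Q(2)=-80.
So the global minimum of C is P(4) + Q(-4) + 4 = -16 − 512 + 4 = -524, attained at (4, -4).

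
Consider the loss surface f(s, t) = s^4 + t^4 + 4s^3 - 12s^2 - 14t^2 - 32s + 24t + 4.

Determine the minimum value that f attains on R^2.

-177

f(s,t) separates as P(s) + Q(t) + 4, so its minimum is min P + min Q + 4.
P'(s) = 4(s - 2)(s + 1)(s + 4) vanishes at s ∈ {-4, -1, 2}; Q'(t) = 4(t - 2)(t - 1)(t + 3) vanishes at t ∈ {-3, 1, 2}.
Local minima of P (where P''>0): P(-4)=-64, P(2)=-64. Local minima of Q: Q(-3)=-117, Q(2)=8.
So the global minimum of f is P(-4) + Q(-3) + 4 = -64 − 117 + 4 = -177, attained at (-4, -3).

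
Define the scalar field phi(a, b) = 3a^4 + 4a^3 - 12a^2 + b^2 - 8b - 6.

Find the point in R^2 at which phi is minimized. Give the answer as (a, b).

phi(a,b) separates as P(a) + Q(b) − 6, so its minimum is min P + min Q − 6.
P'(a) = 12a(a - 1)(a + 2) vanishes at a ∈ {-2, 0, 1}; Q'(b) = 2b - 8 vanishes at b ∈ {4}.
Local minima of P (where P''>0): P(-2)=-32, P(1)=-5. Local minima of Q: Q(4)=-16.
So the global minimum of phi is P(-2) + Q(4) − 6 = -32 − 16 − 6 = -54, attained at (-2, 4).

(-2, 4)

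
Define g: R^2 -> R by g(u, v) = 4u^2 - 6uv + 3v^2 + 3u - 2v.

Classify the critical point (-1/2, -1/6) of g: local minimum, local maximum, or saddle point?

local minimum

The Hessian of g is constant: H = [[8, -6], [-6, 6]].
det(H) = 8·6 − (-6)² = 12.
det(H) > 0 and tr(H) = 14 > 0, so H is positive definite and the point is a local minimum.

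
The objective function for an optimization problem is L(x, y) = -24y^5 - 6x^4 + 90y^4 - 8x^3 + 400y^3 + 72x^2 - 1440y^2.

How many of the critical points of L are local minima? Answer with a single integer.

L separates as a function of x plus a function of y, so ∇L=0 decouples.
∂L/∂x = -24x(x - 2)(x + 3) = 0 at x ∈ {-3, 0, 2}; ∂L/∂y = -120y(y - 4)(y - 2)(y + 3) = 0 at y ∈ {-3, 0, 2, 4}.
The Hessian is diagonal: diag(L_xx, L_yy). Second derivatives: L_xx(-3)=-360, L_xx(0)=144, L_xx(2)=-240; L_yy(-3)=12600, L_yy(0)=-2880, L_yy(2)=2400, L_yy(4)=-6720.
Local minima occur where both diagonal entries positive: (0, -3), (0, 2). Count: 2.

2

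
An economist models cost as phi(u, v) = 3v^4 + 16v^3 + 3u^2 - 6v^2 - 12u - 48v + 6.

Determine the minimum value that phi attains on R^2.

-166

phi(u,v) separates as P(u) + Q(v) + 6, so its minimum is min P + min Q + 6.
P'(u) = 6u - 12 vanishes at u ∈ {2}; Q'(v) = 12(v - 1)(v + 1)(v + 4) vanishes at v ∈ {-4, -1, 1}.
Local minima of P (where P''>0): P(2)=-12. Local minima of Q: Q(-4)=-160, Q(1)=-35.
So the global minimum of phi is P(2) + Q(-4) + 6 = -12 − 160 + 6 = -166, attained at (2, -4).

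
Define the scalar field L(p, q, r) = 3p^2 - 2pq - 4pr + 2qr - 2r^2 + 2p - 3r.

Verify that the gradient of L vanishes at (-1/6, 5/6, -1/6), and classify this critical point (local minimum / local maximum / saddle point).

∇L = (6p - 2q - 4r + 2, -2p + 2r, -4p + 2q - 4r - 3); substituting (-1/6, 5/6, -1/6) gives ∇L = (0, 0, 0), so (-1/6, 5/6, -1/6) is indeed a critical point.
The Hessian is constant: H = [[6, -2, -4], [-2, 0, 2], [-4, 2, -4]].
Leading principal minors: Δ₁ = 6, Δ₂ = -4, Δ₃ = 24.
The minors fit neither the all-positive nor the alternating-sign pattern, so H is indefinite: a saddle point.

saddle point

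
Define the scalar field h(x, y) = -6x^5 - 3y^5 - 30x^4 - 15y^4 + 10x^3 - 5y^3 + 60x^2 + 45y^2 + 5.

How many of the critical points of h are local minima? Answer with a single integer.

h separates as a function of x plus a function of y, so ∇h=0 decouples.
∂h/∂x = -30x(x - 1)(x + 1)(x + 4) = 0 at x ∈ {-4, -1, 0, 1}; ∂h/∂y = -15y(y - 1)(y + 2)(y + 3) = 0 at y ∈ {-3, -2, 0, 1}.
The Hessian is diagonal: diag(h_xx, h_yy). Second derivatives: h_xx(-4)=1800, h_xx(-1)=-180, h_xx(0)=120, h_xx(1)=-300; h_yy(-3)=180, h_yy(-2)=-90, h_yy(0)=90, h_yy(1)=-180.
Local minima occur where both diagonal entries positive: (-4, -3), (-4, 0), (0, -3), (0, 0). Count: 4.

4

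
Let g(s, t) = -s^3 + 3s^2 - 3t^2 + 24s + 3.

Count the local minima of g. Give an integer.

g separates as a function of s plus a function of t, so ∇g=0 decouples.
∂g/∂s = -3(s - 4)(s + 2) = 0 at s ∈ {-2, 4}; ∂g/∂t = -6t = 0 at t ∈ {0}.
The Hessian is diagonal: diag(g_ss, g_tt). Second derivatives: g_ss(-2)=18, g_ss(4)=-18; g_tt(0)=-6.
Local minima occur where both diagonal entries positive: none. Count: 0.

0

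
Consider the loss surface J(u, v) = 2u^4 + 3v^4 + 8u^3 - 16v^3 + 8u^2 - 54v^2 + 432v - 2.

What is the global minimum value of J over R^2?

-1109

J(u,v) separates as P(u) + Q(v) − 2, so its minimum is min P + min Q − 2.
P'(u) = 8u(u + 1)(u + 2) vanishes at u ∈ {-2, -1, 0}; Q'(v) = 12(v - 4)(v - 3)(v + 3) vanishes at v ∈ {-3, 3, 4}.
Local minima of P (where P''>0): P(-2)=0, P(0)=0. Local minima of Q: Q(-3)=-1107, Q(4)=608.
So the global minimum of J is P(-2) + Q(-3) − 2 = 0 − 1107 − 2 = -1109, attained at (-2, -3).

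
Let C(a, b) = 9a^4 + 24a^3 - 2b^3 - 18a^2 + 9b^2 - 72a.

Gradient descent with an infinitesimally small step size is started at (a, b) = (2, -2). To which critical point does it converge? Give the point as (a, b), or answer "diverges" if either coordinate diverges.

C is separable, so gradient descent decouples: a follows -∂C/∂a, b follows -∂C/∂b.
∂C/∂a = 36(a - 1)(a + 1)(a + 2); at a=2 this is 432, so a decreases.
∂C/∂b = -6b(b - 3); at b=-2 this is -60, so b increases.
a converges to its nearest critical value 1 (a local min of the a-part); b converges to 0. The iterate converges to (1, 0).

(1, 0)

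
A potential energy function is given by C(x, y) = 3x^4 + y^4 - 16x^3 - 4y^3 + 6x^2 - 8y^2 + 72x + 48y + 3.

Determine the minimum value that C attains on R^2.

C(x,y) separates as P(x) + Q(y) + 3, so its minimum is min P + min Q + 3.
P'(x) = 12(x - 3)(x - 2)(x + 1) vanishes at x ∈ {-1, 2, 3}; Q'(y) = 4(y - 3)(y - 2)(y + 2) vanishes at y ∈ {-2, 2, 3}.
Local minima of P (where P''>0): P(-1)=-47, P(3)=81. Local minima of Q: Q(-2)=-80, Q(3)=45.
So the global minimum of C is P(-1) + Q(-2) + 3 = -47 − 80 + 3 = -124, attained at (-1, -2).

-124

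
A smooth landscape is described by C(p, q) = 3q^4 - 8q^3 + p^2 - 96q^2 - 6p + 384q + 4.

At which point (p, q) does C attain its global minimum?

C(p,q) separates as A(p) + B(q) + 4, so its minimum is min A + min B + 4.
A'(p) = 2p - 6 vanishes at p ∈ {3}; B'(q) = 12(q - 4)(q - 2)(q + 4) vanishes at q ∈ {-4, 2, 4}.
Local minima of A (where A''>0): A(3)=-9. Local minima of B: B(-4)=-1792, B(4)=256.
So the global minimum of C is A(3) + B(-4) + 4 = -9 − 1792 + 4 = -1797, attained at (3, -4).

(3, -4)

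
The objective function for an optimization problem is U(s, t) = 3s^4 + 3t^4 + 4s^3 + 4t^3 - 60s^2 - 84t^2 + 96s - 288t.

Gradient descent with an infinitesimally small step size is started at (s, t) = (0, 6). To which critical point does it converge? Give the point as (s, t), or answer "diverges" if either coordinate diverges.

U is separable, so gradient descent decouples: s follows -∂U/∂s, t follows -∂U/∂t.
∂U/∂s = 12(s - 2)(s - 1)(s + 4); at s=0 this is 96, so s decreases.
∂U/∂t = 12(t - 4)(t + 2)(t + 3); at t=6 this is 1728, so t decreases.
s converges to its nearest critical value -4 (a local min of the s-part); t converges to 4. The iterate converges to (-4, 4).

(-4, 4)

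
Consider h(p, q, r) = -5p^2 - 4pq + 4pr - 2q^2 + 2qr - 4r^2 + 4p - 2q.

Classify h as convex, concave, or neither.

h is quadratic, so its Hessian is the constant matrix H = [[-10, -4, 4], [-4, -4, 2], [4, 2, -8]].
Leading principal minors: -10, 24, -152.
Signs alternate −, +, − ⇒ H ≺ 0 ⇒ concave.

concave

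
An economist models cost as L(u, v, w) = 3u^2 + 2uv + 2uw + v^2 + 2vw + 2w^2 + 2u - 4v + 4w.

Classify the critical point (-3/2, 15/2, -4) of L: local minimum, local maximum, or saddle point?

local minimum

The Hessian is constant: H = [[6, 2, 2], [2, 2, 2], [2, 2, 4]].
Leading principal minors: Δ₁ = 6, Δ₂ = 8, Δ₃ = 16.
All leading minors are positive, so H is positive definite: a local minimum.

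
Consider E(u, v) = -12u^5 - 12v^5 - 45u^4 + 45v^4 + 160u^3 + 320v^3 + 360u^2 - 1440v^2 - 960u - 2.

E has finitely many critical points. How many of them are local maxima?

4

E separates as a function of u plus a function of v, so ∇E=0 decouples.
∂E/∂u = -60(u - 2)(u - 1)(u + 2)(u + 4) = 0 at u ∈ {-4, -2, 1, 2}; ∂E/∂v = -60v(v - 4)(v - 3)(v + 4) = 0 at v ∈ {-4, 0, 3, 4}.
The Hessian is diagonal: diag(E_uu, E_vv). Second derivatives: E_uu(-4)=3600, E_uu(-2)=-1440, E_uu(1)=900, E_uu(2)=-1440; E_vv(-4)=13440, E_vv(0)=-2880, E_vv(3)=1260, E_vv(4)=-1920.
Local maxima occur where both diagonal entries negative: (-2, 0), (-2, 4), (2, 0), (2, 4). Count: 4.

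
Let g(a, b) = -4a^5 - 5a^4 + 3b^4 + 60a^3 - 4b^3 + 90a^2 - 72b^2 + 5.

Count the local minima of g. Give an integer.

4

g separates as a function of a plus a function of b, so ∇g=0 decouples.
∂g/∂a = -20a(a - 3)(a + 1)(a + 3) = 0 at a ∈ {-3, -1, 0, 3}; ∂g/∂b = 12b(b - 4)(b + 3) = 0 at b ∈ {-3, 0, 4}.
The Hessian is diagonal: diag(g_aa, g_bb). Second derivatives: g_aa(-3)=720, g_aa(-1)=-160, g_aa(0)=180, g_aa(3)=-1440; g_bb(-3)=252, g_bb(0)=-144, g_bb(4)=336.
Local minima occur where both diagonal entries positive: (-3, -3), (-3, 4), (0, -3), (0, 4). Count: 4.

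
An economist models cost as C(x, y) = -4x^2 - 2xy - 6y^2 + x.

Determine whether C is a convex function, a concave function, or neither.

C is quadratic, so its Hessian is the constant matrix H = [[-8, -2], [-2, -12]].
det(H) = 92, tr(H) = -20.
det(H) > 0 and tr(H) < 0, so H is negative definite everywhere: concave.

concave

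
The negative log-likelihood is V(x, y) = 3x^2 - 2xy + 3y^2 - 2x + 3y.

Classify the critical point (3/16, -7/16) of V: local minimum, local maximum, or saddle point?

local minimum

The Hessian of V is constant: H = [[6, -2], [-2, 6]].
det(H) = 6·6 − (-2)² = 32.
det(H) > 0 and tr(H) = 12 > 0, so H is positive definite and the point is a local minimum.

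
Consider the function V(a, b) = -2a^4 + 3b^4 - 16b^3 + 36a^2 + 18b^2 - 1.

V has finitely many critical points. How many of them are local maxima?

V separates as a function of a plus a function of b, so ∇V=0 decouples.
∂V/∂a = -8a(a - 3)(a + 3) = 0 at a ∈ {-3, 0, 3}; ∂V/∂b = 12b(b - 3)(b - 1) = 0 at b ∈ {0, 1, 3}.
The Hessian is diagonal: diag(V_aa, V_bb). Second derivatives: V_aa(-3)=-144, V_aa(0)=72, V_aa(3)=-144; V_bb(0)=36, V_bb(1)=-24, V_bb(3)=72.
Local maxima occur where both diagonal entries negative: (-3, 1), (3, 1). Count: 2.

2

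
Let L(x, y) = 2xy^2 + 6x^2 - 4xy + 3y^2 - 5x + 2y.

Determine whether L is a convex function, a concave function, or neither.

The term 2xy^2 is cubic, so the Hessian is not constant.
∂²L/∂y² = 4x + 6, which takes both signs as x varies (negative for sufficiently negative x). A diagonal entry of the Hessian changing sign means the Hessian is neither positive- nor negative-semidefinite on all of R^2.

neither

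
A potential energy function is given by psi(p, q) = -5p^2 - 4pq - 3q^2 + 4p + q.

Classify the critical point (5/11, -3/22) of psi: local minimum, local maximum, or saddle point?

The Hessian of psi is constant: H = [[-10, -4], [-4, -6]].
det(H) = (-10)·(-6) − (-4)² = 44.
det(H) > 0 and tr(H) = -16 < 0, so H is negative definite and the point is a local maximum.

local maximum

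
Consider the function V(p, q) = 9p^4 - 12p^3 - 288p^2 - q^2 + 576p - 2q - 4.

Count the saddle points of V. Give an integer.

2

V separates as a function of p plus a function of q, so ∇V=0 decouples.
∂V/∂p = 36(p - 4)(p - 1)(p + 4) = 0 at p ∈ {-4, 1, 4}; ∂V/∂q = -2(q + 1) = 0 at q ∈ {-1}.
The Hessian is diagonal: diag(V_pp, V_qq). Second derivatives: V_pp(-4)=1440, V_pp(1)=-540, V_pp(4)=864; V_qq(-1)=-2.
Saddle points occur where the two diagonal entries have opposite signs: (-4, -1), (4, -1). Count: 2.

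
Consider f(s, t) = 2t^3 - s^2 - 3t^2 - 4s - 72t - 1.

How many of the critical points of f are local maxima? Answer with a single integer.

1

f separates as a function of s plus a function of t, so ∇f=0 decouples.
∂f/∂s = -2(s + 2) = 0 at s ∈ {-2}; ∂f/∂t = 6(t - 4)(t + 3) = 0 at t ∈ {-3, 4}.
The Hessian is diagonal: diag(f_ss, f_tt). Second derivatives: f_ss(-2)=-2; f_tt(-3)=-42, f_tt(4)=42.
Local maxima occur where both diagonal entries negative: (-2, -3). Count: 1.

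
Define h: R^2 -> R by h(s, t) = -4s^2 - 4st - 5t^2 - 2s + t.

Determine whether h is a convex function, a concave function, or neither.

concave

h is quadratic, so its Hessian is the constant matrix H = [[-8, -4], [-4, -10]].
det(H) = 64, tr(H) = -18.
det(H) > 0 and tr(H) < 0, so H is negative definite everywhere: concave.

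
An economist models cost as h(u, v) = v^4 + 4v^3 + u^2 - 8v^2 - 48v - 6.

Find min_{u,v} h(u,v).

-86

h(u,v) separates as P(u) + Q(v) − 6, so its minimum is min P + min Q − 6.
P'(u) = 2u vanishes at u ∈ {0}; Q'(v) = 4(v - 2)(v + 2)(v + 3) vanishes at v ∈ {-3, -2, 2}.
Local minima of P (where P''>0): P(0)=0. Local minima of Q: Q(-3)=45, Q(2)=-80.
So the global minimum of h is P(0) + Q(2) − 6 = 0 − 80 − 6 = -86, attained at (0, 2).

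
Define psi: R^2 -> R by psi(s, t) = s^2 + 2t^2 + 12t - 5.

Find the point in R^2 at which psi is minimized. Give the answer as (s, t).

(0, -3)

psi(s,t) separates as P(s) + Q(t) − 5, so its minimum is min P + min Q − 5.
P'(s) = 2s vanishes at s ∈ {0}; Q'(t) = 4(t + 3) vanishes at t ∈ {-3}.
Local minima of P (where P''>0): P(0)=0. Local minima of Q: Q(-3)=-18.
So the global minimum of psi is P(0) + Q(-3) − 5 = 0 − 18 − 5 = -23, attained at (0, -3).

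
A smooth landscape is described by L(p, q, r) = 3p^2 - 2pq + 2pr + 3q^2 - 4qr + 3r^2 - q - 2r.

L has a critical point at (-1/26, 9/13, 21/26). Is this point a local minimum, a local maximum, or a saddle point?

The Hessian is constant: H = [[6, -2, 2], [-2, 6, -4], [2, -4, 6]].
Leading principal minors: Δ₁ = 6, Δ₂ = 32, Δ₃ = 104.
All leading minors are positive, so H is positive definite: a local minimum.

local minimum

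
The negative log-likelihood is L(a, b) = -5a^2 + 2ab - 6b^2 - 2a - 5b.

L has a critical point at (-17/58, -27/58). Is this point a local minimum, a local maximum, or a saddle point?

The Hessian of L is constant: H = [[-10, 2], [2, -12]].
det(H) = (-10)·(-12) − 2² = 116.
det(H) > 0 and tr(H) = -22 < 0, so H is negative definite and the point is a local maximum.

local maximum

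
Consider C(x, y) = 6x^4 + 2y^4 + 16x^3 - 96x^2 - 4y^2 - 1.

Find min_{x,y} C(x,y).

C(x,y) separates as P(x) + Q(y) − 1, so its minimum is min P + min Q − 1.
P'(x) = 24x(x - 2)(x + 4) vanishes at x ∈ {-4, 0, 2}; Q'(y) = 8y(y - 1)(y + 1) vanishes at y ∈ {-1, 0, 1}.
Local minima of P (where P''>0): P(-4)=-1024, P(2)=-160. Local minima of Q: Q(-1)=-2, Q(1)=-2.
So the global minimum of C is P(-4) + Q(-1) − 1 = -1024 − 2 − 1 = -1027, attained at (-4, -1).

-1027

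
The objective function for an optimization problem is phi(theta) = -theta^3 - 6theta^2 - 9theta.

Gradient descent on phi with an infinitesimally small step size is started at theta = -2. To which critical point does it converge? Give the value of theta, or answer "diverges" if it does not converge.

phi'(theta) = -3(theta + 1)(theta + 3), so phi'(-2) = 3.
Gradient descent moves in the -phi' direction, i.e. theta is decreasing.
The nearest critical point in that direction is theta = -3, where phi'' = 6 > 0 (a local minimum). The iterate converges there.

-3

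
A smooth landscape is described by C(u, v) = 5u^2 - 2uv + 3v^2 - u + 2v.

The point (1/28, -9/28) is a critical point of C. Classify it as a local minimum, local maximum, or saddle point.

The Hessian of C is constant: H = [[10, -2], [-2, 6]].
det(H) = 10·6 − (-2)² = 56.
det(H) > 0 and tr(H) = 16 > 0, so H is positive definite and the point is a local minimum.

local minimum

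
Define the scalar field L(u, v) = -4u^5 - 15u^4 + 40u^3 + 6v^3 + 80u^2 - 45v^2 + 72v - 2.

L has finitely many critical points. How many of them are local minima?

L separates as a function of u plus a function of v, so ∇L=0 decouples.
∂L/∂u = -20u(u - 2)(u + 1)(u + 4) = 0 at u ∈ {-4, -1, 0, 2}; ∂L/∂v = 18(v - 4)(v - 1) = 0 at v ∈ {1, 4}.
The Hessian is diagonal: diag(L_uu, L_vv). Second derivatives: L_uu(-4)=1440, L_uu(-1)=-180, L_uu(0)=160, L_uu(2)=-720; L_vv(1)=-54, L_vv(4)=54.
Local minima occur where both diagonal entries positive: (-4, 4), (0, 4). Count: 2.

2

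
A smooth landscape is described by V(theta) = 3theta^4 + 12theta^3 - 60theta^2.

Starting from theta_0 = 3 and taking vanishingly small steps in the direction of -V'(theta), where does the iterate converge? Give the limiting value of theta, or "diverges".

V'(theta) = 12theta(theta - 2)(theta + 5), so V'(3) = 288.
Gradient descent moves in the -V' direction, i.e. theta is decreasing.
The nearest critical point in that direction is theta = 2, where V'' = 168 > 0 (a local minimum). The iterate converges there.

2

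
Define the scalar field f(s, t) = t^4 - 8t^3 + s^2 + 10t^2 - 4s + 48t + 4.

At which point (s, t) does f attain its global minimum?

f(s,t) separates as P(s) + Q(t) + 4, so its minimum is min P + min Q + 4.
P'(s) = 2s - 4 vanishes at s ∈ {2}; Q'(t) = 4(t - 4)(t - 3)(t + 1) vanishes at t ∈ {-1, 3, 4}.
Local minima of P (where P''>0): P(2)=-4. Local minima of Q: Q(-1)=-29, Q(4)=96.
So the global minimum of f is P(2) + Q(-1) + 4 = -4 − 29 + 4 = -29, attained at (2, -1).

(2, -1)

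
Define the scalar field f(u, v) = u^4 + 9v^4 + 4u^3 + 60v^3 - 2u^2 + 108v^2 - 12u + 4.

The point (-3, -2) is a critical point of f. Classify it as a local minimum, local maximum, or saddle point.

saddle point

The mixed partial ∂²f/∂u∂v is 0, so the Hessian at any point is diag(f_uu, f_vv) = diag(4(3u^2 + 6u - 1), 36(3v^2 + 10v + 6)).
At (-3, -2): H = diag(32, -72).
The eigenvalues have opposite signs, so H is indefinite: a saddle point.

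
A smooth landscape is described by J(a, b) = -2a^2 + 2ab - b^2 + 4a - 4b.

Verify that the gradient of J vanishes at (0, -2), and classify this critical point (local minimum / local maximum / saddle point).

∇J = (-4a + 2b + 4, 2a - 2b - 4); substituting (0, -2) gives ∇J = (0, 0), so (0, -2) is indeed a critical point.
The Hessian of J is constant: H = [[-4, 2], [2, -2]].
det(H) = (-4)·(-2) − 2² = 4.
det(H) > 0 and tr(H) = -6 < 0, so H is negative definite and the point is a local maximum.

local maximum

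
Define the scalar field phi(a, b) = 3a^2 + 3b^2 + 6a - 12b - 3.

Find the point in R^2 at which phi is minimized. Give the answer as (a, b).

(-1, 2)

phi(a,b) separates as P(a) + Q(b) − 3, so its minimum is min P + min Q − 3.
P'(a) = 6a + 6 vanishes at a ∈ {-1}; Q'(b) = 6b - 12 vanishes at b ∈ {2}.
Local minima of P (where P''>0): P(-1)=-3. Local minima of Q: Q(2)=-12.
So the global minimum of phi is P(-1) + Q(2) − 3 = -3 − 12 − 3 = -18, attained at (-1, 2).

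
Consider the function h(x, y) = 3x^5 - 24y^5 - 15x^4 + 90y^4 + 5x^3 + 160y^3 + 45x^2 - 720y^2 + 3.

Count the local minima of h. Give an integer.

h separates as a function of x plus a function of y, so ∇h=0 decouples.
∂h/∂x = 15x(x - 3)(x - 2)(x + 1) = 0 at x ∈ {-1, 0, 2, 3}; ∂h/∂y = -120y(y - 3)(y - 2)(y + 2) = 0 at y ∈ {-2, 0, 2, 3}.
The Hessian is diagonal: diag(h_xx, h_yy). Second derivatives: h_xx(-1)=-180, h_xx(0)=90, h_xx(2)=-90, h_xx(3)=180; h_yy(-2)=4800, h_yy(0)=-1440, h_yy(2)=960, h_yy(3)=-1800.
Local minima occur where both diagonal entries positive: (0, -2), (0, 2), (3, -2), (3, 2). Count: 4.

4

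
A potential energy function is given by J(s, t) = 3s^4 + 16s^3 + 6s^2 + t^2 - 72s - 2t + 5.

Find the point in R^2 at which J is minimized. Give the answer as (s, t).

(1, 1)

J(s,t) separates as P(s) + Q(t) + 5, so its minimum is min P + min Q + 5.
P'(s) = 12(s - 1)(s + 2)(s + 3) vanishes at s ∈ {-3, -2, 1}; Q'(t) = 2(t - 1) vanishes at t ∈ {1}.
Local minima of P (where P''>0): P(-3)=81, P(1)=-47. Local minima of Q: Q(1)=-1.
So the global minimum of J is P(1) + Q(1) + 5 = -47 − 1 + 5 = -43, attained at (1, 1).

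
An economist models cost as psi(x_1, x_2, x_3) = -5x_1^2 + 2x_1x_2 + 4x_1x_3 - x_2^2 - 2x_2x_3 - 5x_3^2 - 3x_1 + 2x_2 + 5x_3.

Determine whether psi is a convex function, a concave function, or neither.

psi is quadratic, so its Hessian is the constant matrix H = [[-10, 2, 4], [2, -2, -2], [4, -2, -10]].
Leading principal minors: -10, 16, -120.
Signs alternate −, +, − ⇒ H ≺ 0 ⇒ concave.

concave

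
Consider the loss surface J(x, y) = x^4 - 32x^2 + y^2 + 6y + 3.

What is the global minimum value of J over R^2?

-262

J(x,y) separates as P(x) + Q(y) + 3, so its minimum is min P + min Q + 3.
P'(x) = 4x(x - 4)(x + 4) vanishes at x ∈ {-4, 0, 4}; Q'(y) = 2y + 6 vanishes at y ∈ {-3}.
Local minima of P (where P''>0): P(-4)=-256, P(4)=-256. Local minima of Q: Q(-3)=-9.
So the global minimum of J is P(-4) + Q(-3) + 3 = -256 − 9 + 3 = -262, attained at (-4, -3).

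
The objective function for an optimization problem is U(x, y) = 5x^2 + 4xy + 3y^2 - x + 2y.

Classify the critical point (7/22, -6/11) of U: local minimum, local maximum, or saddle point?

The Hessian of U is constant: H = [[10, 4], [4, 6]].
det(H) = 10·6 − 4² = 44.
det(H) > 0 and tr(H) = 16 > 0, so H is positive definite and the point is a local minimum.

local minimum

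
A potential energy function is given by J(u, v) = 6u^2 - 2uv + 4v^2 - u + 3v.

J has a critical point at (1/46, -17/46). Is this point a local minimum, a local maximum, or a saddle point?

local minimum

The Hessian of J is constant: H = [[12, -2], [-2, 8]].
det(H) = 12·8 − (-2)² = 92.
det(H) > 0 and tr(H) = 20 > 0, so H is positive definite and the point is a local minimum.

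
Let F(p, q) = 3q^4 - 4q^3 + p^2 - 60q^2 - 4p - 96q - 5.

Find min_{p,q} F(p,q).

-841

F(p,q) separates as A(p) + B(q) − 5, so its minimum is min A + min B − 5.
A'(p) = 2p - 4 vanishes at p ∈ {2}; B'(q) = 12(q - 4)(q + 1)(q + 2) vanishes at q ∈ {-2, -1, 4}.
Local minima of A (where A''>0): A(2)=-4. Local minima of B: B(-2)=32, B(4)=-832.
So the global minimum of F is A(2) + B(4) − 5 = -4 − 832 − 5 = -841, attained at (2, 4).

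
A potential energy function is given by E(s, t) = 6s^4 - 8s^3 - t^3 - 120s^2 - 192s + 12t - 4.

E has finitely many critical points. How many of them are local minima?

2

E separates as a function of s plus a function of t, so ∇E=0 decouples.
∂E/∂s = 24(s - 4)(s + 1)(s + 2) = 0 at s ∈ {-2, -1, 4}; ∂E/∂t = -3(t - 2)(t + 2) = 0 at t ∈ {-2, 2}.
The Hessian is diagonal: diag(E_ss, E_tt). Second derivatives: E_ss(-2)=144, E_ss(-1)=-120, E_ss(4)=720; E_tt(-2)=12, E_tt(2)=-12.
Local minima occur where both diagonal entries positive: (-2, -2), (4, -2). Count: 2.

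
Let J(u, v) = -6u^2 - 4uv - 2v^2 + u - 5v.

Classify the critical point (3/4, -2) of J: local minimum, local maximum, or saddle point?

The Hessian of J is constant: H = [[-12, -4], [-4, -4]].
det(H) = (-12)·(-4) − (-4)² = 32.
det(H) > 0 and tr(H) = -16 < 0, so H is negative definite and the point is a local maximum.

local maximum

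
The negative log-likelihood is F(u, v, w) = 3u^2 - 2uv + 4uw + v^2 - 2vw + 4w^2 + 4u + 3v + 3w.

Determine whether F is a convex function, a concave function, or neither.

convex

F is quadratic, so its Hessian is the constant matrix H = [[6, -2, 4], [-2, 2, -2], [4, -2, 8]].
Leading principal minors: 6, 8, 40.
All positive ⇒ H ≻ 0 ⇒ convex.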